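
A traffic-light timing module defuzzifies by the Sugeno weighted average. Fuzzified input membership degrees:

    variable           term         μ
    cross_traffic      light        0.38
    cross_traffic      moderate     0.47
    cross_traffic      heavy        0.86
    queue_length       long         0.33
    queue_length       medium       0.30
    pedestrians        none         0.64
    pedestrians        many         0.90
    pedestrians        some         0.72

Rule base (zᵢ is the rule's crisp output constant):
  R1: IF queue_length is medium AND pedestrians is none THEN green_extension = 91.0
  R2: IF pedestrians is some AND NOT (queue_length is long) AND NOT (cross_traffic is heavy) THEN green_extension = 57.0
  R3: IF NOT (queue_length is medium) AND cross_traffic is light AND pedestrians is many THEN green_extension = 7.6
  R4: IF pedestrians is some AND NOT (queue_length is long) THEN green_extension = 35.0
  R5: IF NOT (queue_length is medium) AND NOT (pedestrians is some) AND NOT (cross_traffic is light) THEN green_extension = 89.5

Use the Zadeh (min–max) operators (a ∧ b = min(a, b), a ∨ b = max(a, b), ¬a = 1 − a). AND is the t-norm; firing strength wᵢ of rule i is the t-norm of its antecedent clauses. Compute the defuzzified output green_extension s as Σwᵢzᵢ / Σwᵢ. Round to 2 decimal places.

48.97

R1 (z=91.0): medium=0.30, none=0.64; AND[min(a, b)] → w = 0.30
R2 (z=57.0): some=0.72, ¬long=1−0.33=0.67, ¬heavy=1−0.86=0.14; AND[min(a, b)] → w = 0.14
R3 (z=7.6): ¬medium=1−0.30=0.70, light=0.38, many=0.90; AND[min(a, b)] → w = 0.38
R4 (z=35.0): some=0.72, ¬long=1−0.33=0.67; AND[min(a, b)] → w = 0.67
R5 (z=89.5): ¬medium=1−0.30=0.70, ¬some=1−0.72=0.28, ¬light=1−0.38=0.62; AND[min(a, b)] → w = 0.28
Weighted average = (0.30·91.0 + 0.14·57.0 + 0.38·7.6 + 0.67·35.0 + 0.28·89.5) / (0.30 + 0.14 + 0.38 + 0.67 + 0.28)
  = 86.6780 / 1.7700 = 48.97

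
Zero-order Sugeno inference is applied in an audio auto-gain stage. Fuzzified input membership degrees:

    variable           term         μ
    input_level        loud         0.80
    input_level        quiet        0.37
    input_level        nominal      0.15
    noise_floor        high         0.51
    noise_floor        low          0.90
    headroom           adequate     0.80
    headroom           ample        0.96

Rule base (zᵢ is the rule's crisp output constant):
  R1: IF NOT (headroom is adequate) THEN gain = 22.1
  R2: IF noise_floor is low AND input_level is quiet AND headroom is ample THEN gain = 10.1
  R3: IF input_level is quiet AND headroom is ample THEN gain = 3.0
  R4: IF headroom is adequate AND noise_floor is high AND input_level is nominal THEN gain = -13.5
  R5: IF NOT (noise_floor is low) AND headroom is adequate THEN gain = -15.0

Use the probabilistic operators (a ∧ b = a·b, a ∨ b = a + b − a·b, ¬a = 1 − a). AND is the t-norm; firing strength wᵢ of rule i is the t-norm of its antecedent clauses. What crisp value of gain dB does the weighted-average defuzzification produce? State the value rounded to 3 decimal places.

R1 (z=22.1): ¬adequate=1−0.80=0.20 → w = 0.2000
R2 (z=10.1): low=0.90, quiet=0.37, ample=0.96; AND[a·b] → w = 0.3197
R3 (z=3.0): quiet=0.37, ample=0.96; AND[a·b] → w = 0.3552
R4 (z=-13.5): adequate=0.80, high=0.51, nominal=0.15; AND[a·b] → w = 0.0612
R5 (z=-15.0): ¬low=1−0.90=0.10, adequate=0.80; AND[a·b] → w = 0.0800
Weighted average = (0.2000·22.1 + 0.3197·10.1 + 0.3552·3.0 + 0.0612·-13.5 + 0.0800·-15.0) / (0.2000 + 0.3197 + 0.3552 + 0.0612 + 0.0800)
  = 6.6882 / 1.0161 = 6.582

6.582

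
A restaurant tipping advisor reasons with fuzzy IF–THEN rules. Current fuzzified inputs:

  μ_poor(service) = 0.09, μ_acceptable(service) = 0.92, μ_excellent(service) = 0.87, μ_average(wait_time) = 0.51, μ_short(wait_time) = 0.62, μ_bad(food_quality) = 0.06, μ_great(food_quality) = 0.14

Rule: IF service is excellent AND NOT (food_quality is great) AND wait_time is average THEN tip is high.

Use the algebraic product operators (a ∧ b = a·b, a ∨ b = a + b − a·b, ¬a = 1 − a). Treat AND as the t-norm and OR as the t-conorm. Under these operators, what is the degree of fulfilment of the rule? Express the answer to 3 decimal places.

firing strength: excellent=0.87, ¬great=1−0.14=0.86, average=0.51; AND[a·b] → w = 0.3816

0.382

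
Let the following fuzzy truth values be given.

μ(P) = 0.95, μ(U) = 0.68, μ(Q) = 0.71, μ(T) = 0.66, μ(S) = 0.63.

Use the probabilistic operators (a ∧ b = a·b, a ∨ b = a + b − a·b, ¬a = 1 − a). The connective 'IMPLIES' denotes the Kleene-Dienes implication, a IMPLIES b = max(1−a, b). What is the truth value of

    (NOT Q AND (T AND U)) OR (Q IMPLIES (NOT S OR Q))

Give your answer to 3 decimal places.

0.841

NOT Q = 1 − 0.7100 = 0.2900
T AND U = a·b on (0.6600, 0.6800) = 0.4488
NOT Q AND (T AND U) = a·b on (0.2900, 0.4488) = 0.1302
NOT S = 1 − 0.6300 = 0.3700
NOT S OR Q = a + b − a·b on (0.3700, 0.7100) = 0.8173
Q IMPLIES (NOT S OR Q)  [Kleene-Dienes: max(1−a, b)] with a=0.7100, b=0.8173 → 0.8173
(NOT Q AND (T AND U)) OR (Q IMPLIES (NOT S OR Q)) = a + b − a·b on (0.1302, 0.8173) = 0.8411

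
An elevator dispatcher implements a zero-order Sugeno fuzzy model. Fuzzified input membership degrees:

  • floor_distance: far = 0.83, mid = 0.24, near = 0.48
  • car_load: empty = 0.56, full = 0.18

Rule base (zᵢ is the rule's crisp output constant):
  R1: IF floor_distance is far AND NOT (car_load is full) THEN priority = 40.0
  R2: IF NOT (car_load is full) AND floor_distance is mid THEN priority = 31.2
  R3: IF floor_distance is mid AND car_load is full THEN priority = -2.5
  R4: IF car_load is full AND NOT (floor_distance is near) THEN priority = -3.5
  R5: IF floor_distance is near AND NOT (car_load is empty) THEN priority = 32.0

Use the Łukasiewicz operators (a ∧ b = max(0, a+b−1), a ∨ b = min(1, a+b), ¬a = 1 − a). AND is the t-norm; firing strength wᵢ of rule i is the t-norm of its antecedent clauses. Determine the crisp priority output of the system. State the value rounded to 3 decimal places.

R1 (z=40.0): far=0.83, ¬full=1−0.18=0.82; AND[max(0, a+b−1)] → w = 0.65
R2 (z=31.2): ¬full=1−0.18=0.82, mid=0.24; AND[max(0, a+b−1)] → w = 0.06
R3 (z=-2.5): mid=0.24, full=0.18; AND[max(0, a+b−1)] → w = 0.00
R4 (z=-3.5): full=0.18, ¬near=1−0.48=0.52; AND[max(0, a+b−1)] → w = 0.00
R5 (z=32.0): near=0.48, ¬empty=1−0.56=0.44; AND[max(0, a+b−1)] → w = 0.00
Weighted average = (0.65·40.0 + 0.06·31.2 + 0.00·-2.5 + 0.00·-3.5 + 0.00·32.0) / (0.65 + 0.06 + 0.00 + 0.00 + 0.00)
  = 27.8720 / 0.7100 = 39.256

39.256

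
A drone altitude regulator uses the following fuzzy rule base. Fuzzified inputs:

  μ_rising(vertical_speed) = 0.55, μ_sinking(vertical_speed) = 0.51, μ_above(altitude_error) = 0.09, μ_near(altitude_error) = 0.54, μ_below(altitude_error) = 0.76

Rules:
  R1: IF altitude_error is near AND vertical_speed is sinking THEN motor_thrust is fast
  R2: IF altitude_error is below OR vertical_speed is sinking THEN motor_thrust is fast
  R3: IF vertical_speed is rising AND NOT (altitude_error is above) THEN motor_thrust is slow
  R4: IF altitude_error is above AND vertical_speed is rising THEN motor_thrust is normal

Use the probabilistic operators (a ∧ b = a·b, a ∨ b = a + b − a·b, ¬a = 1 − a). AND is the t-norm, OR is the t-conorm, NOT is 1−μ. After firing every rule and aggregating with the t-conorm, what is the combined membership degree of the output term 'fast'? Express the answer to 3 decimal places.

R1: near=0.54, sinking=0.51; AND[a·b] → w = 0.2754
R2: below=0.76, sinking=0.51; OR[a + b − a·b] → w = 0.8824
R3: rising=0.55, ¬above=1−0.09=0.91; AND[a·b] → w = 0.5005
R4: above=0.09, rising=0.55; AND[a·b] → w = 0.0495
Rules with consequent 'fast': {R1, R2} → strengths 0.2754, 0.8824
Aggregate via t-conorm [a + b − a·b]: 0.9148

0.915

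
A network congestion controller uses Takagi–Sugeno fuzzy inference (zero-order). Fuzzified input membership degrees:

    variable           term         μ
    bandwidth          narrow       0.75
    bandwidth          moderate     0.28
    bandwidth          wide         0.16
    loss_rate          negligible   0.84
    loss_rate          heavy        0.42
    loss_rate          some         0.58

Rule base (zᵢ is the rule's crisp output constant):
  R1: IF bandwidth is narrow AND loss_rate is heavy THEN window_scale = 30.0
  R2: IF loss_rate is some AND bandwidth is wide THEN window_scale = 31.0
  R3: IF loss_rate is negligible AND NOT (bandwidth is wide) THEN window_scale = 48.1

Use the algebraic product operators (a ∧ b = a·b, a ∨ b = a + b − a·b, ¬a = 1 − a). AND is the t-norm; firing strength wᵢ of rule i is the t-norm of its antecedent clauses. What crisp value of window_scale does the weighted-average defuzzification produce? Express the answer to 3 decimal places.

R1 (z=30.0): narrow=0.75, heavy=0.42; AND[a·b] → w = 0.3150
R2 (z=31.0): some=0.58, wide=0.16; AND[a·b] → w = 0.0928
R3 (z=48.1): negligible=0.84, ¬wide=1−0.16=0.84; AND[a·b] → w = 0.7056
Weighted average = (0.3150·30.0 + 0.0928·31.0 + 0.7056·48.1) / (0.3150 + 0.0928 + 0.7056)
  = 46.2662 / 1.1134 = 41.554

41.554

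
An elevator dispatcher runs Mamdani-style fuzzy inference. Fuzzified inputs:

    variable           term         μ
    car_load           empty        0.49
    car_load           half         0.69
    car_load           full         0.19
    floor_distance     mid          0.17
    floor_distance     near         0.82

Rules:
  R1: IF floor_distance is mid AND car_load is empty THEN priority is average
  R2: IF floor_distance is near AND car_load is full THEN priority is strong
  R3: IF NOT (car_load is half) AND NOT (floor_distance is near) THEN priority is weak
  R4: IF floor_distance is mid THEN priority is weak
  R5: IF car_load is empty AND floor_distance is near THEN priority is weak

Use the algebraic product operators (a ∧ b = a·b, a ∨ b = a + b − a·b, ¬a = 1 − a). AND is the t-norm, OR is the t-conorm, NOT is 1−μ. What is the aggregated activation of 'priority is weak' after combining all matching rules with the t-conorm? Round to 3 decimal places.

0.531

R1: mid=0.17, empty=0.49; AND[a·b] → w = 0.0833
R2: near=0.82, full=0.19; AND[a·b] → w = 0.1558
R3: ¬half=1−0.69=0.31, ¬near=1−0.82=0.18; AND[a·b] → w = 0.0558
R4: mid=0.17 → w = 0.1700
R5: empty=0.49, near=0.82; AND[a·b] → w = 0.4018
Rules with consequent 'weak': {R3, R4, R5} → strengths 0.0558, 0.1700, 0.4018
Aggregate via t-conorm [a + b − a·b]: 0.5312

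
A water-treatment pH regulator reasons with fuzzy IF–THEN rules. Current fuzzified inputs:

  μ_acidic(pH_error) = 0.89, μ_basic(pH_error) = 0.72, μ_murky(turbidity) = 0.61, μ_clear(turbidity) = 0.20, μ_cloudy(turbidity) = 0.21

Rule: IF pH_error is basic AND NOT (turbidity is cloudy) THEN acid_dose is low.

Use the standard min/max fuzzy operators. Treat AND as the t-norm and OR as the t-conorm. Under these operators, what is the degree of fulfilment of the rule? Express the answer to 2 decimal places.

0.72

firing strength: basic=0.72, ¬cloudy=1−0.21=0.79; AND[min(a, b)] → w = 0.72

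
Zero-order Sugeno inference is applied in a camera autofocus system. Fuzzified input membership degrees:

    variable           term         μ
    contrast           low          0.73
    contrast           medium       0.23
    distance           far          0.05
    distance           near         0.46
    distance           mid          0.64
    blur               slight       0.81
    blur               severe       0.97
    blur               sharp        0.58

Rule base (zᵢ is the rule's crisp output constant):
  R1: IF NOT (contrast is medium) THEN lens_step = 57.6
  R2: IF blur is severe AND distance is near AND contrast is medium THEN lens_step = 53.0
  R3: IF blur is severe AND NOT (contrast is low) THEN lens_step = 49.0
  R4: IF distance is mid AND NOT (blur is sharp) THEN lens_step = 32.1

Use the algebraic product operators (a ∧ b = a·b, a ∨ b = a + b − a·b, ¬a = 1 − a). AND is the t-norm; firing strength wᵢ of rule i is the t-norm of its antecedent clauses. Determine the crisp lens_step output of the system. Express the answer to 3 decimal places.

50.774

R1 (z=57.6): ¬medium=1−0.23=0.77 → w = 0.7700
R2 (z=53.0): severe=0.97, near=0.46, medium=0.23; AND[a·b] → w = 0.1026
R3 (z=49.0): severe=0.97, ¬low=1−0.73=0.27; AND[a·b] → w = 0.2619
R4 (z=32.1): mid=0.64, ¬sharp=1−0.58=0.42; AND[a·b] → w = 0.2688
Weighted average = (0.7700·57.6 + 0.1026·53.0 + 0.2619·49.0 + 0.2688·32.1) / (0.7700 + 0.1026 + 0.2619 + 0.2688)
  = 71.2528 / 1.4033 = 50.774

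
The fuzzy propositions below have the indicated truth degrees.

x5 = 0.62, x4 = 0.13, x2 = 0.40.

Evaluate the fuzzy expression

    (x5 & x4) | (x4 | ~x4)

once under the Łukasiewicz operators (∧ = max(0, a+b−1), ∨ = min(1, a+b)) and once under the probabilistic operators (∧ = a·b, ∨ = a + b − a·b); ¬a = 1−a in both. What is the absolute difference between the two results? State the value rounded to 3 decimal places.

0.104

Under Łukasiewicz:
  x5 & x4 = max(0, a+b−1) on (0.62, 0.13) = 0.00
  ~x4 = 1 − 0.13 = 0.87
  x4 | ~x4 = min(1, a+b) on (0.13, 0.87) = 1.00
  (x5 & x4) | (x4 | ~x4) = min(1, a+b) on (0.00, 1.00) = 1.00
  → value = 1.0000
Under probabilistic:
  x5 & x4 = a·b on (0.6200, 0.1300) = 0.0806
  ~x4 = 1 − 0.1300 = 0.8700
  x4 | ~x4 = a + b − a·b on (0.1300, 0.8700) = 0.8869
  (x5 & x4) | (x4 | ~x4) = a + b − a·b on (0.0806, 0.8869) = 0.8960
  → value = 0.8960
|1.0000 − 0.8960| = 0.104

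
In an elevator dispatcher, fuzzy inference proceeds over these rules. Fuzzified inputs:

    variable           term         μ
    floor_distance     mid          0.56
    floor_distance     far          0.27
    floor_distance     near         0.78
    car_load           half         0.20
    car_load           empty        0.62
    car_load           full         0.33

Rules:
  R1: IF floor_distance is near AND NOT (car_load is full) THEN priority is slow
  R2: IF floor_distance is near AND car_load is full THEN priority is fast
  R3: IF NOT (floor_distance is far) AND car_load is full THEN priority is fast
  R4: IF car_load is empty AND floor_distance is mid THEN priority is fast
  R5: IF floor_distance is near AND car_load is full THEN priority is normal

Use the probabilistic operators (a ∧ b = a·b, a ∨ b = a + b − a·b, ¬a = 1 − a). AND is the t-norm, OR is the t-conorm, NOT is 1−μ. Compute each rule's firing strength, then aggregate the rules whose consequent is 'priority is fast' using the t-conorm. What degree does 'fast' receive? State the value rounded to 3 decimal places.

R1: near=0.78, ¬full=1−0.33=0.67; AND[a·b] → w = 0.5226
R2: near=0.78, full=0.33; AND[a·b] → w = 0.2574
R3: ¬far=1−0.27=0.73, full=0.33; AND[a·b] → w = 0.2409
R4: empty=0.62, mid=0.56; AND[a·b] → w = 0.3472
R5: near=0.78, full=0.33; AND[a·b] → w = 0.2574
Rules with consequent 'fast': {R2, R3, R4} → strengths 0.2574, 0.2409, 0.3472
Aggregate via t-conorm [a + b − a·b]: 0.6320

0.632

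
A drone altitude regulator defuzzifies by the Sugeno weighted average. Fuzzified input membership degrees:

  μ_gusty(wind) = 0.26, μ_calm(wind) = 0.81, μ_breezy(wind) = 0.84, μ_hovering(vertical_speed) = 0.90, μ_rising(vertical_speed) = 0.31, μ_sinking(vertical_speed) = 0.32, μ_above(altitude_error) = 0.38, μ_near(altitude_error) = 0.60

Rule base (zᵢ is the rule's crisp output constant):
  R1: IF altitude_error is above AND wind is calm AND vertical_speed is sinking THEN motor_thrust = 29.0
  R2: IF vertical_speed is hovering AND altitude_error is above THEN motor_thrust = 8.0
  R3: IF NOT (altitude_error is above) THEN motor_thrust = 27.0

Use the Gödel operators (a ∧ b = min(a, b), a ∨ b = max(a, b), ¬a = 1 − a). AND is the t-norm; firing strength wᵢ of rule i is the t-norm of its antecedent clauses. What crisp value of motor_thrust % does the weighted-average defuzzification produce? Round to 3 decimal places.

22.015

R1 (z=29.0): above=0.38, calm=0.81, sinking=0.32; AND[min(a, b)] → w = 0.32
R2 (z=8.0): hovering=0.90, above=0.38; AND[min(a, b)] → w = 0.38
R3 (z=27.0): ¬above=1−0.38=0.62 → w = 0.62
Weighted average = (0.32·29.0 + 0.38·8.0 + 0.62·27.0) / (0.32 + 0.38 + 0.62)
  = 29.0600 / 1.3200 = 22.015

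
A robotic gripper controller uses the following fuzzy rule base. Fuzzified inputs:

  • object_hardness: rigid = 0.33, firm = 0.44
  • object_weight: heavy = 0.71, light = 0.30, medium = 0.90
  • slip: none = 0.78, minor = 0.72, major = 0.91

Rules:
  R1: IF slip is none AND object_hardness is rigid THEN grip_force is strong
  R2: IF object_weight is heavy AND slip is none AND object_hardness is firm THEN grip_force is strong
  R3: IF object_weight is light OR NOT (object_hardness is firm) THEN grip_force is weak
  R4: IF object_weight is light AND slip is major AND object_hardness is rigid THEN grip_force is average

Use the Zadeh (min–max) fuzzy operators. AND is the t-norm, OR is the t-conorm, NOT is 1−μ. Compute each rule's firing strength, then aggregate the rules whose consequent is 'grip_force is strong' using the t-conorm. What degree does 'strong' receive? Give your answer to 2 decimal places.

R1: none=0.78, rigid=0.33; AND[min(a, b)] → w = 0.33
R2: heavy=0.71, none=0.78, firm=0.44; AND[min(a, b)] → w = 0.44
R3: light=0.30, ¬firm=1−0.44=0.56; OR[max(a, b)] → w = 0.56
R4: light=0.30, major=0.91, rigid=0.33; AND[min(a, b)] → w = 0.30
Rules with consequent 'strong': {R1, R2} → strengths 0.33, 0.44
Aggregate via t-conorm [max(a, b)]: 0.44

0.44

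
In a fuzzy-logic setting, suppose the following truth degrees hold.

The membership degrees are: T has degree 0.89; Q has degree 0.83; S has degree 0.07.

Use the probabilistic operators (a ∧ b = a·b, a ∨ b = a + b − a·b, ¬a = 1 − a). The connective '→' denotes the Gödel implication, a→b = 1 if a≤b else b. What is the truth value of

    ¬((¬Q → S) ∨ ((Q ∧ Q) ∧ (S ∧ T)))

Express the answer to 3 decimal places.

¬Q = 1 − 0.8300 = 0.1700
¬Q → S  [Gödel: 1 if a≤b else b] with a=0.1700, b=0.0700 → 0.0700
Q ∧ Q = a·b on (0.8300, 0.8300) = 0.6889
S ∧ T = a·b on (0.0700, 0.8900) = 0.0623
(Q ∧ Q) ∧ (S ∧ T) = a·b on (0.6889, 0.0623) = 0.0429
(¬Q → S) ∨ ((Q ∧ Q) ∧ (S ∧ T)) = a + b − a·b on (0.0700, 0.0429) = 0.1099
¬((¬Q → S) ∨ ((Q ∧ Q) ∧ (S ∧ T))) = 1 − 0.1099 = 0.8901

0.890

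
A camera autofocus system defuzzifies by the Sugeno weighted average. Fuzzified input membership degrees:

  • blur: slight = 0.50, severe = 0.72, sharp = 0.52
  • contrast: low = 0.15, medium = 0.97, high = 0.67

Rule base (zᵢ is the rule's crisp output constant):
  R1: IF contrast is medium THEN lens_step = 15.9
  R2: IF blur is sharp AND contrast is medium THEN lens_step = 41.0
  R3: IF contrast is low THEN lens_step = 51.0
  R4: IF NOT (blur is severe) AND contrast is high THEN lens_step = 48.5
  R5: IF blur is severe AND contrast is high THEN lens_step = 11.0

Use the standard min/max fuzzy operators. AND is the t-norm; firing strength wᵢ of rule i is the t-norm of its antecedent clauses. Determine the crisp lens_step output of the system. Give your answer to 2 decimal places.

25.23

R1 (z=15.9): medium=0.97 → w = 0.97
R2 (z=41.0): sharp=0.52, medium=0.97; AND[min(a, b)] → w = 0.52
R3 (z=51.0): low=0.15 → w = 0.15
R4 (z=48.5): ¬severe=1−0.72=0.28, high=0.67; AND[min(a, b)] → w = 0.28
R5 (z=11.0): severe=0.72, high=0.67; AND[min(a, b)] → w = 0.67
Weighted average = (0.97·15.9 + 0.52·41.0 + 0.15·51.0 + 0.28·48.5 + 0.67·11.0) / (0.97 + 0.52 + 0.15 + 0.28 + 0.67)
  = 65.3430 / 2.5900 = 25.23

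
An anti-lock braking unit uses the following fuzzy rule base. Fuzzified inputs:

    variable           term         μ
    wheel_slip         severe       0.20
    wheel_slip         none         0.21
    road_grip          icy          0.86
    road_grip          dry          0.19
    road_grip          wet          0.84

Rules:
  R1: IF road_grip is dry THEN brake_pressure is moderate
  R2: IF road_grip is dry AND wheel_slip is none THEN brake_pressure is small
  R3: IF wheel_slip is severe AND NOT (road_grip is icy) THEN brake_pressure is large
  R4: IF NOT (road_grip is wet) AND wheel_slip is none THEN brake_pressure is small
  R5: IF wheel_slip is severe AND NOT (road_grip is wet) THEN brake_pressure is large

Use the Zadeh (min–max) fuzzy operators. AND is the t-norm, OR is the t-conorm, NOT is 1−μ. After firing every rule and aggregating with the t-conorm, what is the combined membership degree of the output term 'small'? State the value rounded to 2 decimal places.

R1: dry=0.19 → w = 0.19
R2: dry=0.19, none=0.21; AND[min(a, b)] → w = 0.19
R3: severe=0.20, ¬icy=1−0.86=0.14; AND[min(a, b)] → w = 0.14
R4: ¬wet=1−0.84=0.16, none=0.21; AND[min(a, b)] → w = 0.16
R5: severe=0.20, ¬wet=1−0.84=0.16; AND[min(a, b)] → w = 0.16
Rules with consequent 'small': {R2, R4} → strengths 0.19, 0.16
Aggregate via t-conorm [max(a, b)]: 0.19

0.19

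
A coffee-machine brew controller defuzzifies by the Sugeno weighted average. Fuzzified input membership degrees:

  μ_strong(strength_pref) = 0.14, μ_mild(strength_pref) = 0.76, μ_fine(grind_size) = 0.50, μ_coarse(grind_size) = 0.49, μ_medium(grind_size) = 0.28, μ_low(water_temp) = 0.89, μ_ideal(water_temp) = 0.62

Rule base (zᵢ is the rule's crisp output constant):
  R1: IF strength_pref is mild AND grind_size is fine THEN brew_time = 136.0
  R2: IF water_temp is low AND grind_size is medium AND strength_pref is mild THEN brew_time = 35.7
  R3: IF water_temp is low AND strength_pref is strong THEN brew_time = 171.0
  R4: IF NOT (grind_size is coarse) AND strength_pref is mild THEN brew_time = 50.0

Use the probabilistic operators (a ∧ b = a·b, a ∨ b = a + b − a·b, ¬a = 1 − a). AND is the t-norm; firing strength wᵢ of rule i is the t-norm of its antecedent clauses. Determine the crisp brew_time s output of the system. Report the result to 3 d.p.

R1 (z=136.0): mild=0.76, fine=0.50; AND[a·b] → w = 0.3800
R2 (z=35.7): low=0.89, medium=0.28, mild=0.76; AND[a·b] → w = 0.1894
R3 (z=171.0): low=0.89, strong=0.14; AND[a·b] → w = 0.1246
R4 (z=50.0): ¬coarse=1−0.49=0.51, mild=0.76; AND[a·b] → w = 0.3876
Weighted average = (0.3800·136.0 + 0.1894·35.7 + 0.1246·171.0 + 0.3876·50.0) / (0.3800 + 0.1894 + 0.1246 + 0.3876)
  = 99.1279 / 1.0816 = 91.650

91.650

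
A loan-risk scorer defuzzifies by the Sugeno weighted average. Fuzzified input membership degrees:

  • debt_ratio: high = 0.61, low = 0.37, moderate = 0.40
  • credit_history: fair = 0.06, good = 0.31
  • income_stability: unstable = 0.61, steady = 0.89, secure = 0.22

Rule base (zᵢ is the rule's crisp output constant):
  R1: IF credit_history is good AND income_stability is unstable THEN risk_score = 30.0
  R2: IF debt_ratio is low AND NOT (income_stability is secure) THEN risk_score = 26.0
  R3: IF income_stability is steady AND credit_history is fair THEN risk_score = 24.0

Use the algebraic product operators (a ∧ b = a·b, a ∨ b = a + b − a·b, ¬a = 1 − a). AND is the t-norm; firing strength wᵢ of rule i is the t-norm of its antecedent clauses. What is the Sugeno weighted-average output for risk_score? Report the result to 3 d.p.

R1 (z=30.0): good=0.31, unstable=0.61; AND[a·b] → w = 0.1891
R2 (z=26.0): low=0.37, ¬secure=1−0.22=0.78; AND[a·b] → w = 0.2886
R3 (z=24.0): steady=0.89, fair=0.06; AND[a·b] → w = 0.0534
Weighted average = (0.1891·30.0 + 0.2886·26.0 + 0.0534·24.0) / (0.1891 + 0.2886 + 0.0534)
  = 14.4582 / 0.5311 = 27.223

27.223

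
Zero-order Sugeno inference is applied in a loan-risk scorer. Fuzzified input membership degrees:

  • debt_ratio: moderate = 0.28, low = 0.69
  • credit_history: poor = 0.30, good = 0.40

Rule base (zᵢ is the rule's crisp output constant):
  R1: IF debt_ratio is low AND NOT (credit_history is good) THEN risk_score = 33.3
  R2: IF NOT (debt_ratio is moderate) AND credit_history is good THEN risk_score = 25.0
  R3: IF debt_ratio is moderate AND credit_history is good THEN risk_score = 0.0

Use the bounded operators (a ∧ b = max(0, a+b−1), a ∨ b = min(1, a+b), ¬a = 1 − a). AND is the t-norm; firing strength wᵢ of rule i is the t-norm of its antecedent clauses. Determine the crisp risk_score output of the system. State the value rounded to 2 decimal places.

R1 (z=33.3): low=0.69, ¬good=1−0.40=0.60; AND[max(0, a+b−1)] → w = 0.29
R2 (z=25.0): ¬moderate=1−0.28=0.72, good=0.40; AND[max(0, a+b−1)] → w = 0.12
R3 (z=0.0): moderate=0.28, good=0.40; AND[max(0, a+b−1)] → w = 0.00
Weighted average = (0.29·33.3 + 0.12·25.0 + 0.00·0.0) / (0.29 + 0.12 + 0.00)
  = 12.6570 / 0.4100 = 30.87

30.87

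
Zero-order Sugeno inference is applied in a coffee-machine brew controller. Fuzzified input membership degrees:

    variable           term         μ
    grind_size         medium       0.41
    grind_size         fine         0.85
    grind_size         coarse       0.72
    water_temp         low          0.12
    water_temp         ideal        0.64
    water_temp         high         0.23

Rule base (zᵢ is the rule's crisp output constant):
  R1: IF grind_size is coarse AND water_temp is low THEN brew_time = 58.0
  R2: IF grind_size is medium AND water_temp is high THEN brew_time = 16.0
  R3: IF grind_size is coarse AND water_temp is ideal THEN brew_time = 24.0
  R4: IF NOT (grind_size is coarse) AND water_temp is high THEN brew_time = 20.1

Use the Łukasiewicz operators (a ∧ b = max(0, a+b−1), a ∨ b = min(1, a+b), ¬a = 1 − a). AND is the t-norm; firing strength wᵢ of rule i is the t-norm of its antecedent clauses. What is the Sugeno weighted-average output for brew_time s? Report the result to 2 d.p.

R1 (z=58.0): coarse=0.72, low=0.12; AND[max(0, a+b−1)] → w = 0.00
R2 (z=16.0): medium=0.41, high=0.23; AND[max(0, a+b−1)] → w = 0.00
R3 (z=24.0): coarse=0.72, ideal=0.64; AND[max(0, a+b−1)] → w = 0.36
R4 (z=20.1): ¬coarse=1−0.72=0.28, high=0.23; AND[max(0, a+b−1)] → w = 0.00
Weighted average = (0.00·58.0 + 0.00·16.0 + 0.36·24.0 + 0.00·20.1) / (0.00 + 0.00 + 0.36 + 0.00)
  = 8.6400 / 0.3600 = 24.00

24.00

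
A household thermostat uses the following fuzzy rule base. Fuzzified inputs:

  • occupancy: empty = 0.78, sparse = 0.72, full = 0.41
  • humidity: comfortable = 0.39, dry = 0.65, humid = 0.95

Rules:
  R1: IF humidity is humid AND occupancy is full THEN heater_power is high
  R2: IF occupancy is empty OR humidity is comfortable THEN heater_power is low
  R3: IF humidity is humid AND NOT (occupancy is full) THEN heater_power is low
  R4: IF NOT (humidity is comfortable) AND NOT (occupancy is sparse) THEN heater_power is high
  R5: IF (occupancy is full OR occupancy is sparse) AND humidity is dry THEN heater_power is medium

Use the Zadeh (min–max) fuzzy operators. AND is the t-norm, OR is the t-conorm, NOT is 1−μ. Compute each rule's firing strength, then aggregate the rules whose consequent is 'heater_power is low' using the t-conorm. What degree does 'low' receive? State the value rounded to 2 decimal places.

0.78

R1: humid=0.95, full=0.41; AND[min(a, b)] → w = 0.41
R2: empty=0.78, comfortable=0.39; OR[max(a, b)] → w = 0.78
R3: humid=0.95, ¬full=1−0.41=0.59; AND[min(a, b)] → w = 0.59
R4: ¬comfortable=1−0.39=0.61, ¬sparse=1−0.72=0.28; AND[min(a, b)] → w = 0.28
R5: (full=0.41 OR sparse=0.72) = 0.72; AND[min(a, b)] with dry=0.65 → w = 0.65
Rules with consequent 'low': {R2, R3} → strengths 0.78, 0.59
Aggregate via t-conorm [max(a, b)]: 0.78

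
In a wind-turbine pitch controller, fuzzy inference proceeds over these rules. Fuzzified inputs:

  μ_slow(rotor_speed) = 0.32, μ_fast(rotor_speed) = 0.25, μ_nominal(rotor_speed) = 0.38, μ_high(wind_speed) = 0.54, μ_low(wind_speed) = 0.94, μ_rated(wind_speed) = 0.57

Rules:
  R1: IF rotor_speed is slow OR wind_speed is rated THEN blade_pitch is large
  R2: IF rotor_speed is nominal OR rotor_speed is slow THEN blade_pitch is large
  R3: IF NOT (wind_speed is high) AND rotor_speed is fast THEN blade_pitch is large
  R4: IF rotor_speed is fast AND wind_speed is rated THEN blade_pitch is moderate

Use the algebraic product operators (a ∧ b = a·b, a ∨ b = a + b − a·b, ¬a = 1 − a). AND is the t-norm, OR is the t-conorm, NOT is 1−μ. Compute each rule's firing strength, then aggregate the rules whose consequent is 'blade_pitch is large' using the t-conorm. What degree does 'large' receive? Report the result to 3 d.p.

0.891

R1: slow=0.32, rated=0.57; OR[a + b − a·b] → w = 0.7076
R2: nominal=0.38, slow=0.32; OR[a + b − a·b] → w = 0.5784
R3: ¬high=1−0.54=0.46, fast=0.25; AND[a·b] → w = 0.1150
R4: fast=0.25, rated=0.57; AND[a·b] → w = 0.1425
Rules with consequent 'large': {R1, R2, R3} → strengths 0.7076, 0.5784, 0.1150
Aggregate via t-conorm [a + b − a·b]: 0.8909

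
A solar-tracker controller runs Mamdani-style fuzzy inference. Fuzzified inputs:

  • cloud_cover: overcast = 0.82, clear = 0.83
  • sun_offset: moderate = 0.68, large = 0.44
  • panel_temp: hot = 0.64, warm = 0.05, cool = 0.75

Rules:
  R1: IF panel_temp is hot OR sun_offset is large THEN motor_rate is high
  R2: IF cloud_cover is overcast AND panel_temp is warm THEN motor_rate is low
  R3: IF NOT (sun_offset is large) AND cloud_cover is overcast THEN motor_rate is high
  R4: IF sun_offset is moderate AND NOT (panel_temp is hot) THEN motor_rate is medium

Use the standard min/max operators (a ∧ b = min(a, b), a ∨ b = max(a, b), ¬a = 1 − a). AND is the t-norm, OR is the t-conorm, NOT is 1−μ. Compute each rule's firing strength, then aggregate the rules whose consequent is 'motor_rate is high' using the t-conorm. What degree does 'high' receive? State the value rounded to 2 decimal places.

0.64

R1: hot=0.64, large=0.44; OR[max(a, b)] → w = 0.64
R2: overcast=0.82, warm=0.05; AND[min(a, b)] → w = 0.05
R3: ¬large=1−0.44=0.56, overcast=0.82; AND[min(a, b)] → w = 0.56
R4: moderate=0.68, ¬hot=1−0.64=0.36; AND[min(a, b)] → w = 0.36
Rules with consequent 'high': {R1, R3} → strengths 0.64, 0.56
Aggregate via t-conorm [max(a, b)]: 0.64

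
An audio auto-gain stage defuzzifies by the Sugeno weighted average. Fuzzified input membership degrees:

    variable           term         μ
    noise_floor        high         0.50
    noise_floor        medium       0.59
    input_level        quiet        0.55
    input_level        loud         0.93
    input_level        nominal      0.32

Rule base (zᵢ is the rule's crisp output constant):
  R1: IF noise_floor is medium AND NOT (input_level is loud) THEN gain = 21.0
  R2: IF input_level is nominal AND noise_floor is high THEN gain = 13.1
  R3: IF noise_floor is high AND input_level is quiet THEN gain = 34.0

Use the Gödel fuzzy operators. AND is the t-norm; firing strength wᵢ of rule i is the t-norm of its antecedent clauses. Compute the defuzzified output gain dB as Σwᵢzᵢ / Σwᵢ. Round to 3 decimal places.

R1 (z=21.0): medium=0.59, ¬loud=1−0.93=0.07; AND[min(a, b)] → w = 0.07
R2 (z=13.1): nominal=0.32, high=0.50; AND[min(a, b)] → w = 0.32
R3 (z=34.0): high=0.50, quiet=0.55; AND[min(a, b)] → w = 0.50
Weighted average = (0.07·21.0 + 0.32·13.1 + 0.50·34.0) / (0.07 + 0.32 + 0.50)
  = 22.6620 / 0.8900 = 25.463

25.463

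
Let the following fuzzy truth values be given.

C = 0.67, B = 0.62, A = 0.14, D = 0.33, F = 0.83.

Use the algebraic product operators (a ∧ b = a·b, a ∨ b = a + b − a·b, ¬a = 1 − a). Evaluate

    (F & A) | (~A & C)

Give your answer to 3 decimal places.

0.625

F & A = a·b on (0.8300, 0.1400) = 0.1162
~A = 1 − 0.1400 = 0.8600
~A & C = a·b on (0.8600, 0.6700) = 0.5762
(F & A) | (~A & C) = a + b − a·b on (0.1162, 0.5762) = 0.6254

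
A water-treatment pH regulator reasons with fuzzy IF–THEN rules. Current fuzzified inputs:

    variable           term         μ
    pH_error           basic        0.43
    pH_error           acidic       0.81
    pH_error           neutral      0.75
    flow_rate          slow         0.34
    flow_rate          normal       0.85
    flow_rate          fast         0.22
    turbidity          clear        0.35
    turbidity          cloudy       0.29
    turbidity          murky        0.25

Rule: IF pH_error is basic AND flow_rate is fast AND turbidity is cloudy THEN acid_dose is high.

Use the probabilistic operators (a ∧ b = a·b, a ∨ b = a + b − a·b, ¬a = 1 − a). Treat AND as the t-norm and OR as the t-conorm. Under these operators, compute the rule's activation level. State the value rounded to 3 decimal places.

firing strength: basic=0.43, fast=0.22, cloudy=0.29; AND[a·b] → w = 0.0274

0.027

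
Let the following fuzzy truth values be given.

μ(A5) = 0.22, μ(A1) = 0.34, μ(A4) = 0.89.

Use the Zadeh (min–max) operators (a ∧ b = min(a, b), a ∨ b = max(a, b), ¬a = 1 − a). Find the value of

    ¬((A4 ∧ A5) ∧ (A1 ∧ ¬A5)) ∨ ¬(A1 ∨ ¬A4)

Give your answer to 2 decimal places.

0.78

A4 ∧ A5 = min(a, b) on (0.89, 0.22) = 0.22
¬A5 = 1 − 0.22 = 0.78
A1 ∧ ¬A5 = min(a, b) on (0.34, 0.78) = 0.34
(A4 ∧ A5) ∧ (A1 ∧ ¬A5) = min(a, b) on (0.22, 0.34) = 0.22
¬((A4 ∧ A5) ∧ (A1 ∧ ¬A5)) = 1 − 0.22 = 0.78
¬A4 = 1 − 0.89 = 0.11
A1 ∨ ¬A4 = max(a, b) on (0.34, 0.11) = 0.34
¬(A1 ∨ ¬A4) = 1 − 0.34 = 0.66
¬((A4 ∧ A5) ∧ (A1 ∧ ¬A5)) ∨ ¬(A1 ∨ ¬A4) = max(a, b) on (0.78, 0.66) = 0.78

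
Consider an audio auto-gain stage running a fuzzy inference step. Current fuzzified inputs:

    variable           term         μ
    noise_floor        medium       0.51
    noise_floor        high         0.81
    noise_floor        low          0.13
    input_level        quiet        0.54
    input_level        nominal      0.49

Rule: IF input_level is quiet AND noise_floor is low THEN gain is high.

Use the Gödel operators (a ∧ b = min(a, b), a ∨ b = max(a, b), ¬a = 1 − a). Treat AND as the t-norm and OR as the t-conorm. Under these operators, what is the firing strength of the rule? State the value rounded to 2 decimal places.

0.13

firing strength: quiet=0.54, low=0.13; AND[min(a, b)] → w = 0.13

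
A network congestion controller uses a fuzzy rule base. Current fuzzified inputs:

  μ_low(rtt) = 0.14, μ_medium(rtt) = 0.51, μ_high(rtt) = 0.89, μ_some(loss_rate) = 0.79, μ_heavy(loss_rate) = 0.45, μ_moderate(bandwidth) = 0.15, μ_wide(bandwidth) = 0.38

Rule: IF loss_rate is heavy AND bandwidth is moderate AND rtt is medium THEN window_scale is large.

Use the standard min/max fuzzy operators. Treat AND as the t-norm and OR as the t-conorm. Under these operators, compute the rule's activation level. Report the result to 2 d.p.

0.15

firing strength: heavy=0.45, moderate=0.15, medium=0.51; AND[min(a, b)] → w = 0.15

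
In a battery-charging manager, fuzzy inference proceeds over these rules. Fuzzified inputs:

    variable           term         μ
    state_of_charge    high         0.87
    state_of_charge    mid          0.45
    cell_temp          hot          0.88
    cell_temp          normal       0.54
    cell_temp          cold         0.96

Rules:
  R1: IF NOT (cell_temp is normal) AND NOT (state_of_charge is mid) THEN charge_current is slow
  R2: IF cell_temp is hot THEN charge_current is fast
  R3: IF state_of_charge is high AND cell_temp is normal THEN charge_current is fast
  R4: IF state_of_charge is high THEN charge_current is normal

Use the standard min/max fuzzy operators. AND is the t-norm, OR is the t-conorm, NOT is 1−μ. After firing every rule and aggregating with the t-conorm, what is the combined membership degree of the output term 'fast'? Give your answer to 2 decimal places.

0.88

R1: ¬normal=1−0.54=0.46, ¬mid=1−0.45=0.55; AND[min(a, b)] → w = 0.46
R2: hot=0.88 → w = 0.88
R3: high=0.87, normal=0.54; AND[min(a, b)] → w = 0.54
R4: high=0.87 → w = 0.87
Rules with consequent 'fast': {R2, R3} → strengths 0.88, 0.54
Aggregate via t-conorm [max(a, b)]: 0.88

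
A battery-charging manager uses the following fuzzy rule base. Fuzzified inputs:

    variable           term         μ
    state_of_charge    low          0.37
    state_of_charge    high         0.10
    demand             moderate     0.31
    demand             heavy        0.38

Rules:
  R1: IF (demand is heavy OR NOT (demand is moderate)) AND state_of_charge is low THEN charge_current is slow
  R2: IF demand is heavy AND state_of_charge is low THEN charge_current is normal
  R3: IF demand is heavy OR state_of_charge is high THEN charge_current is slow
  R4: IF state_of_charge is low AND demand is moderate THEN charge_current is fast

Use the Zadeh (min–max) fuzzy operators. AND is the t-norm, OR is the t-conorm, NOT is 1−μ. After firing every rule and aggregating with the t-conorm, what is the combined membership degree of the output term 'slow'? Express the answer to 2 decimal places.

R1: (heavy=0.38 OR ¬moderate=1−0.31=0.69) = 0.69; AND[min(a, b)] with low=0.37 → w = 0.37
R2: heavy=0.38, low=0.37; AND[min(a, b)] → w = 0.37
R3: heavy=0.38, high=0.10; OR[max(a, b)] → w = 0.38
R4: low=0.37, moderate=0.31; AND[min(a, b)] → w = 0.31
Rules with consequent 'slow': {R1, R3} → strengths 0.37, 0.38
Aggregate via t-conorm [max(a, b)]: 0.38

0.38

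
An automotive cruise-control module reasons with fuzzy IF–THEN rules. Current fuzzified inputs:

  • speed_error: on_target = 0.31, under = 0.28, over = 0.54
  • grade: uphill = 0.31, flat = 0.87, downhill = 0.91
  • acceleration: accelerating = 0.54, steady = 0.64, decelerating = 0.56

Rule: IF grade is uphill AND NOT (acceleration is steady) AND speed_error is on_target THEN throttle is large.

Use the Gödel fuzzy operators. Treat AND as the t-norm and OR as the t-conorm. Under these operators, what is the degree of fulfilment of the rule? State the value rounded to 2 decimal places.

firing strength: uphill=0.31, ¬steady=1−0.64=0.36, on_target=0.31; AND[min(a, b)] → w = 0.31

0.31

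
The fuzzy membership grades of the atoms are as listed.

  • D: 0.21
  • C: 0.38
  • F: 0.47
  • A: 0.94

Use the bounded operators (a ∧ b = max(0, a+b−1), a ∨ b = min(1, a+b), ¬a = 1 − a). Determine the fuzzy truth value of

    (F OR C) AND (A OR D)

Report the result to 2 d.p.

0.85

F OR C = min(1, a+b) on (0.47, 0.38) = 0.85
A OR D = min(1, a+b) on (0.94, 0.21) = 1.00
(F OR C) AND (A OR D) = max(0, a+b−1) on (0.85, 1.00) = 0.85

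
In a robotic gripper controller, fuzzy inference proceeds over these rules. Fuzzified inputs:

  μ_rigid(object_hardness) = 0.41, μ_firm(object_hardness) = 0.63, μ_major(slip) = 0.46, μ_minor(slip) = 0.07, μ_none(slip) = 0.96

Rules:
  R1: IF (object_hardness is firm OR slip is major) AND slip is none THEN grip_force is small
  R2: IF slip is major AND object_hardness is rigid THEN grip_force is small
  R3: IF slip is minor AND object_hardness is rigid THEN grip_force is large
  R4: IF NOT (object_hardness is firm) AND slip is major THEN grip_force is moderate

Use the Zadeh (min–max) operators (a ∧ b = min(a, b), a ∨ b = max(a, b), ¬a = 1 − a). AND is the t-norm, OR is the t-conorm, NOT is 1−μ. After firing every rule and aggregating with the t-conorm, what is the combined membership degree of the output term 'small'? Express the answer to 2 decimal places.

R1: (firm=0.63 OR major=0.46) = 0.63; AND[min(a, b)] with none=0.96 → w = 0.63
R2: major=0.46, rigid=0.41; AND[min(a, b)] → w = 0.41
R3: minor=0.07, rigid=0.41; AND[min(a, b)] → w = 0.07
R4: ¬firm=1−0.63=0.37, major=0.46; AND[min(a, b)] → w = 0.37
Rules with consequent 'small': {R1, R2} → strengths 0.63, 0.41
Aggregate via t-conorm [max(a, b)]: 0.63

0.63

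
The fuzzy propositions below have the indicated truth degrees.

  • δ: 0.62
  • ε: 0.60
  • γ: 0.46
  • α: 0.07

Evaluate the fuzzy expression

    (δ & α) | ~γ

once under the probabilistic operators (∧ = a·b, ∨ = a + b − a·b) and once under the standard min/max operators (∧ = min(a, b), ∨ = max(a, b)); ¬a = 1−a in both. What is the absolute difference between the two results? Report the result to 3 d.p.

0.020

Under probabilistic:
  δ & α = a·b on (0.6200, 0.0700) = 0.0434
  ~γ = 1 − 0.4600 = 0.5400
  (δ & α) | ~γ = a + b − a·b on (0.0434, 0.5400) = 0.5600
  → value = 0.5600
Under standard min/max:
  δ & α = min(a, b) on (0.62, 0.07) = 0.07
  ~γ = 1 − 0.46 = 0.54
  (δ & α) | ~γ = max(a, b) on (0.07, 0.54) = 0.54
  → value = 0.5400
|0.5600 − 0.5400| = 0.020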